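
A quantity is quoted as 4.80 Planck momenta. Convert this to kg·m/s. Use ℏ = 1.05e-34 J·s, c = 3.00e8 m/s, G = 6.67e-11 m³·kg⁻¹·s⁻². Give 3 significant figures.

One Planck momentum: p_P = √(ℏc³/G) = 6.52 kg·m/s.
4.80 × 6.52 kg·m/s = 31.3 kg·m/s

31.3 kg·m/s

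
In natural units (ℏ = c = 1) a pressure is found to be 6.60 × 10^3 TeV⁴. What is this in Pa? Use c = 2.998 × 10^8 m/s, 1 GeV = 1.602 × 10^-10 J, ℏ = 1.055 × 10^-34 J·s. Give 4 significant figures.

Pressure is [E]/[L]³ = [E]⁴/(ℏc)³.
1 GeV⁴ → 1/(ℏc)³ × (1 GeV in J)⁴ = 2.082 × 10^37 Pa.
Convert the energy scale: 6.60 × 10^3 TeV⁴ = 6.60 × 10^15 GeV⁴.
Result: 6.60 × 10^15 × 2.082 × 10^37 = 1.374 × 10^53 Pa.

1.374 × 10^53 Pa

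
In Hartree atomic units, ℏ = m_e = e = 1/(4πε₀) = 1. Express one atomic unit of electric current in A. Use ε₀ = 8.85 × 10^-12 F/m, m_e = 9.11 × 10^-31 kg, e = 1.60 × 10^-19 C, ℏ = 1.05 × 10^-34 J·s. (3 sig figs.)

6.67 × 10^-3 A

The unique combination of the constants set to 1 with dimensions of current is I_au = e E_h/ℏ = m_e e⁵/((4πε₀)²ℏ³).
E_h = 4.38 × 10^-18 J
e·E_h/ℏ = 6.67 × 10^-3 A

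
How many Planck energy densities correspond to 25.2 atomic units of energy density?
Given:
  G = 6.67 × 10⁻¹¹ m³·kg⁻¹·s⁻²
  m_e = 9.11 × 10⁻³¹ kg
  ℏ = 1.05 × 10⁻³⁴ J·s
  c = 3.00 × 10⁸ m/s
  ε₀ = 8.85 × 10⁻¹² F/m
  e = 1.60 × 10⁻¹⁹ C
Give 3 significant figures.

1.62 × 10⁻⁹⁹

atomic unit of energy density: u_au = E_h/a₀³ = m_e⁴e¹⁰/((4πε₀)⁵ℏ⁸) = 3.01 × 10¹³ J/m³
Planck energy density: u_P = c⁷/(ℏG²) = 4.68 × 10¹¹³ J/m³
25.2 × 3.01 × 10¹³ / 4.68 × 10¹¹³ = 1.62 × 10⁻⁹⁹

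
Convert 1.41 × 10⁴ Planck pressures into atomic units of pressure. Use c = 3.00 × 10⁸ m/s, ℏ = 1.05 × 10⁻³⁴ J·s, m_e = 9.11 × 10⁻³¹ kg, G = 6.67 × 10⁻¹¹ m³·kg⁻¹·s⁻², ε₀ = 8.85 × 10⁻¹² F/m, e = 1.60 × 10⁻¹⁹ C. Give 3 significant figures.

Planck pressure: p_P = c⁷/(ℏG²) = 4.68 × 10¹¹³ Pa
atomic unit of pressure: P_au = E_h/a₀³ = m_e⁴e¹⁰/((4πε₀)⁵ℏ⁸) = 3.01 × 10¹³ Pa
1.41 × 10⁴ × 4.68 × 10¹¹³ / 3.01 × 10¹³ = 2.19 × 10¹⁰⁴

2.19 × 10¹⁰⁴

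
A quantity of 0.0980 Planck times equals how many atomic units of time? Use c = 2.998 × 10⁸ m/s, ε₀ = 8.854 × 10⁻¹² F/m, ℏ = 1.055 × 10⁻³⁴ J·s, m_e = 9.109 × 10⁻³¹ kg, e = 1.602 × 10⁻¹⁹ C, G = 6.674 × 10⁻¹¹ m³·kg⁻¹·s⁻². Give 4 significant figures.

2.181 × 10⁻²⁸

Planck time: t_P = √(ℏG/c⁵) = 5.392 × 10⁻⁴⁴ s
atomic unit of time: τ_au = (4πε₀)²ℏ³/(m_e e⁴) = 2.423 × 10⁻¹⁷ s
0.0980 × 5.392 × 10⁻⁴⁴ / 2.423 × 10⁻¹⁷ = 2.181 × 10⁻²⁸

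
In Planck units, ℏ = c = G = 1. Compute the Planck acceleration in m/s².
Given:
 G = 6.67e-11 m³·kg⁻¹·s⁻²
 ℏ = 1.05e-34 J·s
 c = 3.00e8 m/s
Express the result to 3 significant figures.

5.59e51 m/s²

The unique combination of the constants set to 1 with dimensions of acceleration is a_P = √(c⁷/(ℏG)).
  = √(3.12e103)
  = 5.59e51 m/s²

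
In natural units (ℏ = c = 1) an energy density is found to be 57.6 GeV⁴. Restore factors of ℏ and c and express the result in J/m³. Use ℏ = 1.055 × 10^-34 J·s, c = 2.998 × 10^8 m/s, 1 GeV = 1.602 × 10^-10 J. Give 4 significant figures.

[E]/[L]³ = [E]⁴/(ℏc)³; restore (ℏc)⁻³.
1 GeV⁴ → 1/(ℏc)³ × (1 GeV in J)⁴ = 2.082 × 10^37 J/m³.
Result: 57.6 × 2.082 × 10^37 = 1.199 × 10^39 J/m³.

1.199 × 10^39 J/m³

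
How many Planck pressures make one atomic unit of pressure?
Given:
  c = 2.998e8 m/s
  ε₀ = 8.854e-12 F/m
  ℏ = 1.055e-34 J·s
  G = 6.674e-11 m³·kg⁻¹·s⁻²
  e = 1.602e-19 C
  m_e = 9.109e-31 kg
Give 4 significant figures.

6.323e-101

atomic unit of pressure: P_au = E_h/a₀³ = m_e⁴e¹⁰/((4πε₀)⁵ℏ⁸) = 2.929e13 Pa
Planck pressure: p_P = c⁷/(ℏG²) = 4.632e113 Pa
ratio = 2.929e13 / 4.632e113 = 6.323e-101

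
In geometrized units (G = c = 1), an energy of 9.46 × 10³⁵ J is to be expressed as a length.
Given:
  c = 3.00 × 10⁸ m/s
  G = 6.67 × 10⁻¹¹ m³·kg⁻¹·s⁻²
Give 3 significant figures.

7.79 × 10⁻⁹ m

Energy → length via G/c⁴.
9.46 × 10³⁵ J × (G/c⁴) = 7.79 × 10⁻⁹ m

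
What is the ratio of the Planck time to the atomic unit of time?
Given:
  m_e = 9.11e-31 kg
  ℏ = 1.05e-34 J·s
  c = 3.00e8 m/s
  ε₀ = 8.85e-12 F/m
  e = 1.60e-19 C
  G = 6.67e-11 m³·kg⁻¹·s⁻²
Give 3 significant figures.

2.24e-27

Planck time: t_P = √(ℏG/c⁵) = 5.37e-44 s
atomic unit of time: τ_au = (4πε₀)²ℏ³/(m_e e⁴) = 2.40e-17 s
ratio = 5.37e-44 / 2.40e-17 = 2.24e-27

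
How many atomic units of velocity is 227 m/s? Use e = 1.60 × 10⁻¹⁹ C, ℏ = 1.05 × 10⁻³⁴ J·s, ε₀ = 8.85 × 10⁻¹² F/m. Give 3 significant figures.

1.04 × 10⁻⁴

atomic unit of velocity: v_au = e²/(4πε₀ℏ) = 2.19 × 10⁶ m/s.
227 / 2.19 × 10⁶ = 1.04 × 10⁻⁴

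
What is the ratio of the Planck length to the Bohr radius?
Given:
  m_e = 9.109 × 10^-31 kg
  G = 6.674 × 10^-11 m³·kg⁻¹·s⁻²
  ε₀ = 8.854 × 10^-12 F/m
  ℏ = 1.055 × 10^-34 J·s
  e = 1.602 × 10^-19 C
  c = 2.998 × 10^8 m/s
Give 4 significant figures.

3.051 × 10^-25

Planck length: ℓ_P = √(ℏG/c³) = 1.616 × 10^-35 m
Bohr radius: a₀ = 4πε₀ℏ²/(m_e e²) = 5.297 × 10^-11 m
ratio = 1.616 × 10^-35 / 5.297 × 10^-11 = 3.051 × 10^-25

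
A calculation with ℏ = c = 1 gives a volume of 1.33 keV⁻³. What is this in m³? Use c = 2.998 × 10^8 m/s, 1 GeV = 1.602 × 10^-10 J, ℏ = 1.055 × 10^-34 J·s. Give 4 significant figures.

Volume is [L]³ = [E]⁻³·(ℏc)³.
1 GeV⁻³ → (ℏc)³ × (1 GeV in J)⁻³ = 7.696 × 10^-48 m³.
Convert the energy scale: 1.33 keV⁻³ = 1.33 × 10^18 GeV⁻³.
Result: 1.33 × 10^18 × 7.696 × 10^-48 = 1.024 × 10^-29 m³.

1.024 × 10^-29 m³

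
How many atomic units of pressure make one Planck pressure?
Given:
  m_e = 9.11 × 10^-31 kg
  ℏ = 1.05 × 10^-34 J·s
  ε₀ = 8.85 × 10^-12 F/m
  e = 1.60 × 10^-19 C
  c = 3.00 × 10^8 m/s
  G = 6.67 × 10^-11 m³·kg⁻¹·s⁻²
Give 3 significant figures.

1.55 × 10^100

Planck pressure: p_P = c⁷/(ℏG²) = 4.68 × 10^113 Pa
atomic unit of pressure: P_au = E_h/a₀³ = m_e⁴e¹⁰/((4πε₀)⁵ℏ⁸) = 3.01 × 10^13 Pa
ratio = 4.68 × 10^113 / 3.01 × 10^13 = 1.55 × 10^100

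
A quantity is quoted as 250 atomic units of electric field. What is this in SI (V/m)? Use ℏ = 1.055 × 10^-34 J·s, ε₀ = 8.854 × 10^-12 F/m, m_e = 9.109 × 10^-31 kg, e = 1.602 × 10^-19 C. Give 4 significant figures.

One atomic unit of electric field: E_au = E_h/(e a₀) = m_e²e⁵/((4πε₀)³ℏ⁴) = 5.131 × 10^11 V/m.
250 × 5.131 × 10^11 V/m = 1.283 × 10^14 V/m

1.283 × 10^14 V/m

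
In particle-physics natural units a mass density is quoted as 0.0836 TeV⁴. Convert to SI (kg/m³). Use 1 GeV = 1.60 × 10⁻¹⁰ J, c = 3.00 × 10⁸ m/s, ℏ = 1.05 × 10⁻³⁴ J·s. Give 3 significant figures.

Mass density is [E]/(c²[L]³) = [E]⁴/(ℏ³c⁵).
1 GeV⁴ → 1/(ℏ³c⁵) × (1 GeV in J)⁴ = 2.33 × 10²⁰ kg/m³.
Convert the energy scale: 0.0836 TeV⁴ = 8.36 × 10¹⁰ GeV⁴.
Result: 8.36 × 10¹⁰ × 2.33 × 10²⁰ = 1.95 × 10³¹ kg/m³.

1.95 × 10³¹ kg/m³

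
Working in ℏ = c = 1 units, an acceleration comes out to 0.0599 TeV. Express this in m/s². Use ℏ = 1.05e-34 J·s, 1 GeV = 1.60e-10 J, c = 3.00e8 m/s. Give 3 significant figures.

2.74e34 m/s²

Acceleration is [L]/[T]² = c·[E]/ℏ.
1 GeV → c/ℏ × (1 GeV in J) = 4.57e32 m/s².
Convert the energy scale: 0.0599 TeV = 59.9 GeV.
Result: 59.9 × 4.57e32 = 2.74e34 m/s².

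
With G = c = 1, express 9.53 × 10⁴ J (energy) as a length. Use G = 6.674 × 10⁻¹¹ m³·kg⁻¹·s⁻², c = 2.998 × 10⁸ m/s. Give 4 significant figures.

7.873 × 10⁻⁴⁰ m

Energy → length via G/c⁴.
9.53 × 10⁴ J × (G/c⁴) = 7.873 × 10⁻⁴⁰ m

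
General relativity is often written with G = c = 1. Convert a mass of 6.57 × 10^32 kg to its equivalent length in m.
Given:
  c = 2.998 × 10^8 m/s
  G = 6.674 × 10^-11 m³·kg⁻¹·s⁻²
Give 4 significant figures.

In G = c = 1 units mass has dimensions of length; the conversion factor is G/c².
6.57 × 10^32 kg × (G/c²) = 4.879 × 10^5 m

4.879 × 10^5 m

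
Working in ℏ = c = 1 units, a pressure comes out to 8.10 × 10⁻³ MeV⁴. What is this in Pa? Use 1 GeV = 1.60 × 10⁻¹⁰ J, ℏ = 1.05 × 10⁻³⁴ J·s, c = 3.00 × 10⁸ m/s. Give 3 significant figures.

1.70 × 10²³ Pa

Pressure is [E]/[L]³ = [E]⁴/(ℏc)³.
1 GeV⁴ → 1/(ℏc)³ × (1 GeV in J)⁴ = 2.10 × 10³⁷ Pa.
Convert the energy scale: 8.10 × 10⁻³ MeV⁴ = 8.10 × 10⁻¹⁵ GeV⁴.
Result: 8.10 × 10⁻¹⁵ × 2.10 × 10³⁷ = 1.70 × 10²³ Pa.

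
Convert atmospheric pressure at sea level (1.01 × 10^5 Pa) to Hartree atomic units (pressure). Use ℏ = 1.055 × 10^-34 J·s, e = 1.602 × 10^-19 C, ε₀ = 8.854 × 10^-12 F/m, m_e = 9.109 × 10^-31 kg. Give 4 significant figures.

atomic unit of pressure: P_au = E_h/a₀³ = m_e⁴e¹⁰/((4πε₀)⁵ℏ⁸) = 2.929 × 10^13 Pa.
1.01 × 10^5 / 2.929 × 10^13 = 3.448 × 10^-9

3.448 × 10^-9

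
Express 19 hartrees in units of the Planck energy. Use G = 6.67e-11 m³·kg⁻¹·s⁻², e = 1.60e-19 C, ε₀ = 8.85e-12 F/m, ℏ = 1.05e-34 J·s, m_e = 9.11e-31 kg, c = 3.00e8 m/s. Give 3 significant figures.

hartree: E_h = m_e e⁴/(4πε₀ℏ)² = 4.38e-18 J
Planck energy: E_P = √(ℏc⁵/G) = 1.96e9 J
19 × 4.38e-18 / 1.96e9 = 4.25e-26

4.25e-26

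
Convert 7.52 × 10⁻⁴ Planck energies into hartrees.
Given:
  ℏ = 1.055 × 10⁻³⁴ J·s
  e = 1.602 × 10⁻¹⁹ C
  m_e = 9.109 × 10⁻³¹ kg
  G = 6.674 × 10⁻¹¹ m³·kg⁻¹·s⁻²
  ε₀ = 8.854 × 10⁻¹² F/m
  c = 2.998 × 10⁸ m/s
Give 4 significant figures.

3.379 × 10²³

Planck energy: E_P = √(ℏc⁵/G) = 1.957 × 10⁹ J
hartree: E_h = m_e e⁴/(4πε₀ℏ)² = 4.354 × 10⁻¹⁸ J
7.52 × 10⁻⁴ × 1.957 × 10⁹ / 4.354 × 10⁻¹⁸ = 3.379 × 10²³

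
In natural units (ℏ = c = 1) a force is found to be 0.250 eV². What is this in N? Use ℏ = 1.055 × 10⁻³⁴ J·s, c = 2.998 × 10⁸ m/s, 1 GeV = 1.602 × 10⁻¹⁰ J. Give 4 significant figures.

2.029 × 10⁻¹³ N

Force is [E]/[L] = [E]²/(ℏc); restore (ℏc)⁻¹.
1 GeV² → 1/(ℏc) × (1 GeV in J)² = 8.114 × 10⁵ N.
Convert the energy scale: 0.250 eV² = 2.50 × 10⁻¹⁹ GeV².
Result: 2.50 × 10⁻¹⁹ × 8.114 × 10⁵ = 2.029 × 10⁻¹³ N.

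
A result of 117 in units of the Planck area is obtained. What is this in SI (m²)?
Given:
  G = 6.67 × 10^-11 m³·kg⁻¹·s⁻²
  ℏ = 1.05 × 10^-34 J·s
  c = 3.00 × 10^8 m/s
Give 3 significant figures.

3.03 × 10^-68 m²

One Planck area: A_P = ℏG/c³ = 2.59 × 10^-70 m².
117 × 2.59 × 10^-70 m² = 3.03 × 10^-68 m²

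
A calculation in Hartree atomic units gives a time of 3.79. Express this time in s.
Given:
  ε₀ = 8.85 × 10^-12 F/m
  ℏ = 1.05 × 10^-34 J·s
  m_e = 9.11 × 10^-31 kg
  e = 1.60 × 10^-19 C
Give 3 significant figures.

One atomic unit of time: τ_au = (4πε₀)²ℏ³/(m_e e⁴) = 2.40 × 10^-17 s.
3.79 × 2.40 × 10^-17 s = 9.09 × 10^-17 s

9.09 × 10^-17 s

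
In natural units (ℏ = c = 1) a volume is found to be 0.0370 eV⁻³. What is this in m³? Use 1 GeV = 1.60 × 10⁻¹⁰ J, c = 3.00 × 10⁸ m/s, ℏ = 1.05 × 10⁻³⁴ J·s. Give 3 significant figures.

2.82 × 10⁻²² m³

Volume is [L]³ = [E]⁻³·(ℏc)³.
1 GeV⁻³ → (ℏc)³ × (1 GeV in J)⁻³ = 7.63 × 10⁻⁴⁸ m³.
Convert the energy scale: 0.0370 eV⁻³ = 3.70 × 10²⁵ GeV⁻³.
Result: 3.70 × 10²⁵ × 7.63 × 10⁻⁴⁸ = 2.82 × 10⁻²² m³.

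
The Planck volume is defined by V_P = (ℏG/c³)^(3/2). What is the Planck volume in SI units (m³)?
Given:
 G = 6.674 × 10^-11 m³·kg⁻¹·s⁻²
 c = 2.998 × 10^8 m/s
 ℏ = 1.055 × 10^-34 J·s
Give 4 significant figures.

V_P = (ℏG/c³)^(3/2)
  = √(1.784 × 10^-209)
  = 4.224 × 10^-105 m³

4.224 × 10^-105 m³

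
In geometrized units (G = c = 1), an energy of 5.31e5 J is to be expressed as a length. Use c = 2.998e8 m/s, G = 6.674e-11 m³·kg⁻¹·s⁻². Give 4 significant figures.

4.387e-39 m

Energy → length via G/c⁴.
5.31e5 J × (G/c⁴) = 4.387e-39 m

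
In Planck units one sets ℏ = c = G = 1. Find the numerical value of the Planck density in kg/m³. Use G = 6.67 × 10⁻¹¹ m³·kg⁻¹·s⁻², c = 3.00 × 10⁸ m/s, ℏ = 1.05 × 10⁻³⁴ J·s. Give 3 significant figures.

5.20 × 10⁹⁶ kg/m³

ρ_P = c⁵/(ℏG²)
  = 2.43 × 10⁴² / 4.67 × 10⁻⁵⁵
  = 5.20 × 10⁹⁶ kg/m³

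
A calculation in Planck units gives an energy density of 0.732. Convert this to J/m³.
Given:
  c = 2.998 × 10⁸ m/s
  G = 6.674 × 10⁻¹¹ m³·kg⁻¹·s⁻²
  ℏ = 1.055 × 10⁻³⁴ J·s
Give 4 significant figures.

3.391 × 10¹¹³ J/m³

One Planck energy density: u_P = c⁷/(ℏG²) = 4.632 × 10¹¹³ J/m³.
0.732 × 4.632 × 10¹¹³ J/m³ = 3.391 × 10¹¹³ J/m³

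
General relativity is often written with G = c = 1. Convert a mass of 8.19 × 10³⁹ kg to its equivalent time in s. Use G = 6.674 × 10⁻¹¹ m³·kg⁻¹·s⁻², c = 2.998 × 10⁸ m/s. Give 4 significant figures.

2.029 × 10⁴ s

Mass → time via G/c³.
8.19 × 10³⁹ kg × (G/c³) = 2.029 × 10⁴ s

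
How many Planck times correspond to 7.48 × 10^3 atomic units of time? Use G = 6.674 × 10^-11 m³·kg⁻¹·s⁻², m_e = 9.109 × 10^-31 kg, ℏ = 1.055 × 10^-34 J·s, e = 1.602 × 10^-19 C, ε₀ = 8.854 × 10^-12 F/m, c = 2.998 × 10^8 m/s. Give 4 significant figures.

atomic unit of time: τ_au = (4πε₀)²ℏ³/(m_e e⁴) = 2.423 × 10^-17 s
Planck time: t_P = √(ℏG/c⁵) = 5.392 × 10^-44 s
7.48 × 10^3 × 2.423 × 10^-17 / 5.392 × 10^-44 = 3.361 × 10^30

3.361 × 10^30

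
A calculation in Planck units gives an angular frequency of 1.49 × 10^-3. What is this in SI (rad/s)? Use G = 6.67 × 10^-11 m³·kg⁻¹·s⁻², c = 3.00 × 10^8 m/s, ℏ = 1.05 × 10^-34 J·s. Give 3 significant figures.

2.78 × 10^40 rad/s

One Planck angular frequency: ω_P = √(c⁵/(ℏG)) = 1.86 × 10^43 rad/s.
1.49 × 10^-3 × 1.86 × 10^43 rad/s = 2.78 × 10^40 rad/s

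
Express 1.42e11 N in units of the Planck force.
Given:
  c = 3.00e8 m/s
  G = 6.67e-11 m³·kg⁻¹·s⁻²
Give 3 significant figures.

1.17e-33

Planck force: F_P = c⁴/G = 1.21e44 N.
1.42e11 / 1.21e44 = 1.17e-33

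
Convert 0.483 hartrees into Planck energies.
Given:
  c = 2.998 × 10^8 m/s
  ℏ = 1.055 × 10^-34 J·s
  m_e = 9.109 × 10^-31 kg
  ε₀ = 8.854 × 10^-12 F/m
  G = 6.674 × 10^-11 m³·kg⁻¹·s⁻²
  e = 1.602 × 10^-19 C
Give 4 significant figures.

1.075 × 10^-27

hartree: E_h = m_e e⁴/(4πε₀ℏ)² = 4.354 × 10^-18 J
Planck energy: E_P = √(ℏc⁵/G) = 1.957 × 10^9 J
0.483 × 4.354 × 10^-18 / 1.957 × 10^9 = 1.075 × 10^-27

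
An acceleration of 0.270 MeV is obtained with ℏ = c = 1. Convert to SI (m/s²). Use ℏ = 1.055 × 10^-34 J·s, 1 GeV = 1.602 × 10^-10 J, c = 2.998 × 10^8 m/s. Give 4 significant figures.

1.229 × 10^29 m/s²

Acceleration is [L]/[T]² = c·[E]/ℏ.
1 GeV → c/ℏ × (1 GeV in J) = 4.552 × 10^32 m/s².
Convert the energy scale: 0.270 MeV = 2.70 × 10^-4 GeV.
Result: 2.70 × 10^-4 × 4.552 × 10^32 = 1.229 × 10^29 m/s².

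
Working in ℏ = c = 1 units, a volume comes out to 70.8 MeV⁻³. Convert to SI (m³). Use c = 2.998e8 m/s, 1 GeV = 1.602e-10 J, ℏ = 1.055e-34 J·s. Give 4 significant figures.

5.449e-37 m³

Volume is [L]³ = [E]⁻³·(ℏc)³.
1 GeV⁻³ → (ℏc)³ × (1 GeV in J)⁻³ = 7.696e-48 m³.
Convert the energy scale: 70.8 MeV⁻³ = 7.08e10 GeV⁻³.
Result: 7.08e10 × 7.696e-48 = 5.449e-37 m³.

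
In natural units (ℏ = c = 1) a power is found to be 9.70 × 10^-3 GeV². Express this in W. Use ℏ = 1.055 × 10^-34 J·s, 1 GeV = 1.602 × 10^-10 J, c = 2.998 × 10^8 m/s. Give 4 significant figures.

2.360 × 10^12 W

Power is [E]/[T] = [E]²/ℏ.
1 GeV² → 1/ℏ × (1 GeV in J)² = 2.433 × 10^14 W.
Result: 9.70 × 10^-3 × 2.433 × 10^14 = 2.360 × 10^12 W.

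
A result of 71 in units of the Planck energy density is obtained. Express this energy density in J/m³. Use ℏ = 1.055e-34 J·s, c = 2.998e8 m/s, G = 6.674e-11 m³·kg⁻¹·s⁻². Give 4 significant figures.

One Planck energy density: u_P = c⁷/(ℏG²) = 4.632e113 J/m³.
71 × 4.632e113 J/m³ = 3.289e115 J/m³

3.289e115 J/m³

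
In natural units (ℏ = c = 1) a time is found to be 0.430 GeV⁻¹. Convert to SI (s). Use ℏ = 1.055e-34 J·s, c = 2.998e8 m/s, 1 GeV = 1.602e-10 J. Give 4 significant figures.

2.832e-25 s

A time is [E]⁻¹ in ℏ=c=1; restore one factor of ℏ.
1 GeV⁻¹ → ℏ × (1 GeV in J)⁻¹ = 6.586e-25 s.
Result: 0.430 × 6.586e-25 = 2.832e-25 s.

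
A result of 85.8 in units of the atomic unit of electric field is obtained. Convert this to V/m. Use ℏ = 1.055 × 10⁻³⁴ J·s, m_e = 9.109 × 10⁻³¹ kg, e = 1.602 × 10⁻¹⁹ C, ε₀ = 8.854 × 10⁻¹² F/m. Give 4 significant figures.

4.402 × 10¹³ V/m

One atomic unit of electric field: E_au = E_h/(e a₀) = m_e²e⁵/((4πε₀)³ℏ⁴) = 5.131 × 10¹¹ V/m.
85.8 × 5.131 × 10¹¹ V/m = 4.402 × 10¹³ V/m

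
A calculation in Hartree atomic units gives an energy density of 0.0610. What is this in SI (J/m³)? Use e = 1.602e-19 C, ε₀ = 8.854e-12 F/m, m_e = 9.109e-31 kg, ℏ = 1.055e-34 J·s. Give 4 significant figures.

One atomic unit of energy density: u_au = E_h/a₀³ = m_e⁴e¹⁰/((4πε₀)⁵ℏ⁸) = 2.929e13 J/m³.
0.0610 × 2.929e13 J/m³ = 1.787e12 J/m³

1.787e12 J/m³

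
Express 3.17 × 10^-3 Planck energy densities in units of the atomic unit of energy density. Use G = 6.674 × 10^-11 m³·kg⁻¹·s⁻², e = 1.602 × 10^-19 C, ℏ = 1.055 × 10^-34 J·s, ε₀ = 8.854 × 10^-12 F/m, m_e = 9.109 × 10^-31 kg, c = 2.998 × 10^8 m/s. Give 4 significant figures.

Planck energy density: u_P = c⁷/(ℏG²) = 4.632 × 10^113 J/m³
atomic unit of energy density: u_au = E_h/a₀³ = m_e⁴e¹⁰/((4πε₀)⁵ℏ⁸) = 2.929 × 10^13 J/m³
3.17 × 10^-3 × 4.632 × 10^113 / 2.929 × 10^13 = 5.013 × 10^97

5.013 × 10^97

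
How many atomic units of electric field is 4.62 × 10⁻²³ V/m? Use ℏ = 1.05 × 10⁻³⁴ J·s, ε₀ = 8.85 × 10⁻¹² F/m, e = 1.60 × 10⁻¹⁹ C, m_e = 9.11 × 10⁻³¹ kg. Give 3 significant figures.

atomic unit of electric field: E_au = E_h/(e a₀) = m_e²e⁵/((4πε₀)³ℏ⁴) = 5.20 × 10¹¹ V/m.
4.62 × 10⁻²³ / 5.20 × 10¹¹ = 8.88 × 10⁻³⁵

8.88 × 10⁻³⁵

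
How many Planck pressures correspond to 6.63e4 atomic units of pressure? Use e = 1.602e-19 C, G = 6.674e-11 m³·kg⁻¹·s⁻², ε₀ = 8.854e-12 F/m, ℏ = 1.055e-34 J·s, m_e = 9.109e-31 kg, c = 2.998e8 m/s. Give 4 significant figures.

4.192e-96

atomic unit of pressure: P_au = E_h/a₀³ = m_e⁴e¹⁰/((4πε₀)⁵ℏ⁸) = 2.929e13 Pa
Planck pressure: p_P = c⁷/(ℏG²) = 4.632e113 Pa
6.63e4 × 2.929e13 / 4.632e113 = 4.192e-96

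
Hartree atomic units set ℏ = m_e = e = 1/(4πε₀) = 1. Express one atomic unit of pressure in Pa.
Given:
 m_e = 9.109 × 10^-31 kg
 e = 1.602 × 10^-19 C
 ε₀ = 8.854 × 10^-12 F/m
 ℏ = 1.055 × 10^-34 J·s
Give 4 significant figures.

Dimensional analysis gives P_au = E_h/a₀³ = m_e⁴e¹⁰/((4πε₀)⁵ℏ⁸).
E_h = 4.354 × 10^-18 J
a₀ = 5.297 × 10^-11 m
E_h/a₀³ = 2.929 × 10^13 Pa

2.929 × 10^13 Pa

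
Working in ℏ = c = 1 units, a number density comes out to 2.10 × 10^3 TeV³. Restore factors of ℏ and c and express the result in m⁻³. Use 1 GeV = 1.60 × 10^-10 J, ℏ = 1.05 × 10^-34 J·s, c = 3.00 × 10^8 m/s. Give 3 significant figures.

2.75 × 10^59 m⁻³

Number density is [L]⁻³ = [E]³/(ℏc)³.
1 GeV³ → 1/(ℏc)³ × (1 GeV in J)³ = 1.31 × 10^47 m⁻³.
Convert the energy scale: 2.10 × 10^3 TeV³ = 2.10 × 10^12 GeV³.
Result: 2.10 × 10^12 × 1.31 × 10^47 = 2.75 × 10^59 m⁻³.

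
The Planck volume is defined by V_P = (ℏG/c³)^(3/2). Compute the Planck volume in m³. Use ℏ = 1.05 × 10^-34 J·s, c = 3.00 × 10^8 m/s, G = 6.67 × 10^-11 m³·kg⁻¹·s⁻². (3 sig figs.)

4.18 × 10^-105 m³

V_P = (ℏG/c³)^(3/2)
  = √(1.75 × 10^-209)
  = 4.18 × 10^-105 m³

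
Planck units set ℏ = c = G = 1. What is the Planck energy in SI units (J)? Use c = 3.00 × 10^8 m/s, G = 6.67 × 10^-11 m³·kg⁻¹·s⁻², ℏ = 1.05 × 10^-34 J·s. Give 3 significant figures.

1.96 × 10^9 J

From ℏ = c = G = 1 the energy scale is E_P = √(ℏc⁵/G).
  = √(3.83 × 10^18)
  = 1.96 × 10^9 J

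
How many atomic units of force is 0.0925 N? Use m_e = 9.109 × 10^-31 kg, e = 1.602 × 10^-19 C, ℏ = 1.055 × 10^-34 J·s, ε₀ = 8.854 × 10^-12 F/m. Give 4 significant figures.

atomic unit of force: F_au = E_h/a₀ = m_e²e⁶/((4πε₀)³ℏ⁴) = 8.220 × 10^-8 N.
0.0925 / 8.220 × 10^-8 = 1.125 × 10^6

1.125 × 10^6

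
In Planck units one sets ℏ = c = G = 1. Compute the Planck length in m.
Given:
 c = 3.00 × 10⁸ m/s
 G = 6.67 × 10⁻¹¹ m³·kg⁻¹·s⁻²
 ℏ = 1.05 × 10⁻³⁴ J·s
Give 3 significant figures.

1.61 × 10⁻³⁵ m

ℓ_P = √(ℏG/c³)
  = √(2.59 × 10⁻⁷⁰)
  = 1.61 × 10⁻³⁵ m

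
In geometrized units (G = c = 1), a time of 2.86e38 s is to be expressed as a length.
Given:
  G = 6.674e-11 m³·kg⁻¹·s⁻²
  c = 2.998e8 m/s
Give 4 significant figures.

Time → length via c.
2.86e38 s × (c) = 8.574e46 m

8.574e46 m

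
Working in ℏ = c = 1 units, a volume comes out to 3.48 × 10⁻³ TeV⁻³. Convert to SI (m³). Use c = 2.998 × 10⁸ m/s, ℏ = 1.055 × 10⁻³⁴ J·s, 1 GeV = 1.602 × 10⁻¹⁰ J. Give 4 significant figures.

2.678 × 10⁻⁵⁹ m³

Volume is [L]³ = [E]⁻³·(ℏc)³.
1 GeV⁻³ → (ℏc)³ × (1 GeV in J)⁻³ = 7.696 × 10⁻⁴⁸ m³.
Convert the energy scale: 3.48 × 10⁻³ TeV⁻³ = 3.48 × 10⁻¹² GeV⁻³.
Result: 3.48 × 10⁻¹² × 7.696 × 10⁻⁴⁸ = 2.678 × 10⁻⁵⁹ m³.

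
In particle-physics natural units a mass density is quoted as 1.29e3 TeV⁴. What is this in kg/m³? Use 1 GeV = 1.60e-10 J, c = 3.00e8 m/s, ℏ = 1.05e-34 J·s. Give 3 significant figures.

Mass density is [E]/(c²[L]³) = [E]⁴/(ℏ³c⁵).
1 GeV⁴ → 1/(ℏ³c⁵) × (1 GeV in J)⁴ = 2.33e20 kg/m³.
Convert the energy scale: 1.29e3 TeV⁴ = 1.29e15 GeV⁴.
Result: 1.29e15 × 2.33e20 = 3.01e35 kg/m³.

3.01e35 kg/m³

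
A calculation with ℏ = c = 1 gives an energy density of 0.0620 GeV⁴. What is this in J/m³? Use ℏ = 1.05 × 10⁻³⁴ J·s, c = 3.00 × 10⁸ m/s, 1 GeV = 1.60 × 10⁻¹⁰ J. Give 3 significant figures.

[E]/[L]³ = [E]⁴/(ℏc)³; restore (ℏc)⁻³.
1 GeV⁴ → 1/(ℏc)³ × (1 GeV in J)⁴ = 2.10 × 10³⁷ J/m³.
Result: 0.0620 × 2.10 × 10³⁷ = 1.30 × 10³⁶ J/m³.

1.30 × 10³⁶ J/m³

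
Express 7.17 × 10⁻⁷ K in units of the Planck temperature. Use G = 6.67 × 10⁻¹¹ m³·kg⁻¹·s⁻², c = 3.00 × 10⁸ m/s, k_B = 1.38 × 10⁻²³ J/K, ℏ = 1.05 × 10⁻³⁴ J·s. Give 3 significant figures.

Planck temperature: T_P = √(ℏc⁵/G) / k_B = 1.42 × 10³² K.
7.17 × 10⁻⁷ / 1.42 × 10³² = 5.06 × 10⁻³⁹

5.06 × 10⁻³⁹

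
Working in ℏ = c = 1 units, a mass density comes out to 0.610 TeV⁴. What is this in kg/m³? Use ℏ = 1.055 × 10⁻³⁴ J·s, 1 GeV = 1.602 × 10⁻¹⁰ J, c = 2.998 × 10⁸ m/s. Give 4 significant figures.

Mass density is [E]/(c²[L]³) = [E]⁴/(ℏ³c⁵).
1 GeV⁴ → 1/(ℏ³c⁵) × (1 GeV in J)⁴ = 2.316 × 10²⁰ kg/m³.
Convert the energy scale: 0.610 TeV⁴ = 6.10 × 10¹¹ GeV⁴.
Result: 6.10 × 10¹¹ × 2.316 × 10²⁰ = 1.413 × 10³² kg/m³.

1.413 × 10³² kg/m³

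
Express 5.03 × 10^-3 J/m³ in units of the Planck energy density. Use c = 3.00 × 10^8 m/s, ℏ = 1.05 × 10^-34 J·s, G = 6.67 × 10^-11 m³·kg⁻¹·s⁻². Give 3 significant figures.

Planck energy density: u_P = c⁷/(ℏG²) = 4.68 × 10^113 J/m³.
5.03 × 10^-3 / 4.68 × 10^113 = 1.07 × 10^-116

1.07 × 10^-116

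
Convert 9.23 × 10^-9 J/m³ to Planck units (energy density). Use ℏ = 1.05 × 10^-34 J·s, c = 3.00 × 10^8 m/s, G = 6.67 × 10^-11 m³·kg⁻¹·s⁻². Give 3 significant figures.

Planck energy density: u_P = c⁷/(ℏG²) = 4.68 × 10^113 J/m³.
9.23 × 10^-9 / 4.68 × 10^113 = 1.97 × 10^-122

1.97 × 10^-122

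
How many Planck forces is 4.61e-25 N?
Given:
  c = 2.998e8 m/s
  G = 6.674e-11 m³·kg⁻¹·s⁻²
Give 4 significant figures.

Planck force: F_P = c⁴/G = 1.210e44 N.
4.61e-25 / 1.210e44 = 3.809e-69

3.809e-69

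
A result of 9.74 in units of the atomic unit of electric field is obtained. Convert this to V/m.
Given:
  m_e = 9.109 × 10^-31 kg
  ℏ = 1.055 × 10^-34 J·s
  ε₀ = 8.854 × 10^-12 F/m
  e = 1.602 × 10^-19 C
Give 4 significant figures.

4.998 × 10^12 V/m

One atomic unit of electric field: E_au = E_h/(e a₀) = m_e²e⁵/((4πε₀)³ℏ⁴) = 5.131 × 10^11 V/m.
9.74 × 5.131 × 10^11 V/m = 4.998 × 10^12 V/m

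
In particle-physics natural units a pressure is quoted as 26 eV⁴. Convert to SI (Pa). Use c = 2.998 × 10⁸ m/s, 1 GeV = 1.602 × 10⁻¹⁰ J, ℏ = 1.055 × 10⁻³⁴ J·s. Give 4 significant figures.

541.2 Pa

Pressure is [E]/[L]³ = [E]⁴/(ℏc)³.
1 GeV⁴ → 1/(ℏc)³ × (1 GeV in J)⁴ = 2.082 × 10³⁷ Pa.
Convert the energy scale: 26 eV⁴ = 2.60 × 10⁻³⁵ GeV⁴.
Result: 2.60 × 10⁻³⁵ × 2.082 × 10³⁷ = 541.2 Pa.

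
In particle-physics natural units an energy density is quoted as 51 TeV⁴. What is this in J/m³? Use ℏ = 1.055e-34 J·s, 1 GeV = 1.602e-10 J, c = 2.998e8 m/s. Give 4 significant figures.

[E]/[L]³ = [E]⁴/(ℏc)³; restore (ℏc)⁻³.
1 GeV⁴ → 1/(ℏc)³ × (1 GeV in J)⁴ = 2.082e37 J/m³.
Convert the energy scale: 51 TeV⁴ = 5.10e13 GeV⁴.
Result: 5.10e13 × 2.082e37 = 1.062e51 J/m³.

1.062e51 J/m³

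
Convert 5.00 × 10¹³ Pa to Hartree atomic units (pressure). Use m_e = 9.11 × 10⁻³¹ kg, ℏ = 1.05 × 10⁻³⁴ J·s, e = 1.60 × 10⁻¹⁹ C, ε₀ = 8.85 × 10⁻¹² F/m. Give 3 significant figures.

1.66

atomic unit of pressure: P_au = E_h/a₀³ = m_e⁴e¹⁰/((4πε₀)⁵ℏ⁸) = 3.01 × 10¹³ Pa.
5.00 × 10¹³ / 3.01 × 10¹³ = 1.66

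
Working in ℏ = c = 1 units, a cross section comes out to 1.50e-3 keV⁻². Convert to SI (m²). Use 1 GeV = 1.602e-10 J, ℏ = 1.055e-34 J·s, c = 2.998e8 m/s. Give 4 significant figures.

Area is [L]² = [E]⁻²·(ℏc)²; restore (ℏc)².
1 GeV⁻² → (ℏc)² × (1 GeV in J)⁻² = 3.898e-32 m².
Convert the energy scale: 1.50e-3 keV⁻² = 1.50e9 GeV⁻².
Result: 1.50e9 × 3.898e-32 = 5.847e-23 m².

5.847e-23 m²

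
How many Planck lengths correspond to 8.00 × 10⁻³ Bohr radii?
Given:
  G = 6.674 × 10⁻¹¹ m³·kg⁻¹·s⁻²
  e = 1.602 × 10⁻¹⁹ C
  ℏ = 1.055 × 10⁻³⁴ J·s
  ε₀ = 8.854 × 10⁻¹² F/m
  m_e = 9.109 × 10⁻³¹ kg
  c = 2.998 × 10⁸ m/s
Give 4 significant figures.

2.622 × 10²²

Bohr radius: a₀ = 4πε₀ℏ²/(m_e e²) = 5.297 × 10⁻¹¹ m
Planck length: ℓ_P = √(ℏG/c³) = 1.616 × 10⁻³⁵ m
8.00 × 10⁻³ × 5.297 × 10⁻¹¹ / 1.616 × 10⁻³⁵ = 2.622 × 10²²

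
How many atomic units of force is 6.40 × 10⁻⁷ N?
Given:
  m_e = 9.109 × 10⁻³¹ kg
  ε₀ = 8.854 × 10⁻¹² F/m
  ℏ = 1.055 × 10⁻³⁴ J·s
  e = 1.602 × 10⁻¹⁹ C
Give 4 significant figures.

atomic unit of force: F_au = E_h/a₀ = m_e²e⁶/((4πε₀)³ℏ⁴) = 8.220 × 10⁻⁸ N.
6.40 × 10⁻⁷ / 8.220 × 10⁻⁸ = 7.786

7.786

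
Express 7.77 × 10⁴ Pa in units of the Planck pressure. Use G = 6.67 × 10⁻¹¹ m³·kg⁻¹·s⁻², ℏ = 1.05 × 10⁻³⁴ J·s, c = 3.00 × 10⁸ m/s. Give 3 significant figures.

Planck pressure: p_P = c⁷/(ℏG²) = 4.68 × 10¹¹³ Pa.
7.77 × 10⁴ / 4.68 × 10¹¹³ = 1.66 × 10⁻¹⁰⁹

1.66 × 10⁻¹⁰⁹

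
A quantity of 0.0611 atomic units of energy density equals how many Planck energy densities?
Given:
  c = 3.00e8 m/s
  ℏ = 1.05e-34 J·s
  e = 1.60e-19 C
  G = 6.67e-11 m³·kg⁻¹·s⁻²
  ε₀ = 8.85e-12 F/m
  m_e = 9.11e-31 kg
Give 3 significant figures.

3.93e-102

atomic unit of energy density: u_au = E_h/a₀³ = m_e⁴e¹⁰/((4πε₀)⁵ℏ⁸) = 3.01e13 J/m³
Planck energy density: u_P = c⁷/(ℏG²) = 4.68e113 J/m³
0.0611 × 3.01e13 / 4.68e113 = 3.93e-102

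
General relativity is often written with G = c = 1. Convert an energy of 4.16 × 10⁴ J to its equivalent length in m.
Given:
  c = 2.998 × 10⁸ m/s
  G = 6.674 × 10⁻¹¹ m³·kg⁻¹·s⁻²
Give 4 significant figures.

Energy → length via G/c⁴.
4.16 × 10⁴ J × (G/c⁴) = 3.437 × 10⁻⁴⁰ m

3.437 × 10⁻⁴⁰ m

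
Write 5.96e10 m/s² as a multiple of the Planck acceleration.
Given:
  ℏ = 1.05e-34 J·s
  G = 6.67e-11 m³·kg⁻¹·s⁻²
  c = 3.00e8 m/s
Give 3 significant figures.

1.07e-41

Planck acceleration: a_P = √(c⁷/(ℏG)) = 5.59e51 m/s².
5.96e10 / 5.59e51 = 1.07e-41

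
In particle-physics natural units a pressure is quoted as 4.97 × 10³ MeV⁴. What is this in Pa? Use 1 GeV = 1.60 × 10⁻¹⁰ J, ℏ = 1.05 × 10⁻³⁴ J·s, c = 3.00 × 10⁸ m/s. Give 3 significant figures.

Pressure is [E]/[L]³ = [E]⁴/(ℏc)³.
1 GeV⁴ → 1/(ℏc)³ × (1 GeV in J)⁴ = 2.10 × 10³⁷ Pa.
Convert the energy scale: 4.97 × 10³ MeV⁴ = 4.97 × 10⁻⁹ GeV⁴.
Result: 4.97 × 10⁻⁹ × 2.10 × 10³⁷ = 1.04 × 10²⁹ Pa.

1.04 × 10²⁹ Pa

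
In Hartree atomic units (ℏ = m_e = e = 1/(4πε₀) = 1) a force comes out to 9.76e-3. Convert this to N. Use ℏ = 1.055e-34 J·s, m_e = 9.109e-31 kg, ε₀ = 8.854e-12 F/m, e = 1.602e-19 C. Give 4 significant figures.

8.022e-10 N

One atomic unit of force: F_au = E_h/a₀ = m_e²e⁶/((4πε₀)³ℏ⁴) = 8.220e-8 N.
9.76e-3 × 8.220e-8 N = 8.022e-10 N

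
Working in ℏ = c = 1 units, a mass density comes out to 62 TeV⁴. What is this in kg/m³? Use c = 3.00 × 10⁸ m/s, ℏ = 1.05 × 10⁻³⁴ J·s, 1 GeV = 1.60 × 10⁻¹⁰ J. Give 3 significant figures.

Mass density is [E]/(c²[L]³) = [E]⁴/(ℏ³c⁵).
1 GeV⁴ → 1/(ℏ³c⁵) × (1 GeV in J)⁴ = 2.33 × 10²⁰ kg/m³.
Convert the energy scale: 62 TeV⁴ = 6.20 × 10¹³ GeV⁴.
Result: 6.20 × 10¹³ × 2.33 × 10²⁰ = 1.44 × 10³⁴ kg/m³.

1.44 × 10³⁴ kg/m³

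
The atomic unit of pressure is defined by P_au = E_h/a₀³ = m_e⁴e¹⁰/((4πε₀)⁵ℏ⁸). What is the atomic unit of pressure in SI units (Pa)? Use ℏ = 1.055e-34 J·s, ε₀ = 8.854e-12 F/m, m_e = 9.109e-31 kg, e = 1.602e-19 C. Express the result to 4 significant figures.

P_au = E_h/a₀³ = m_e⁴e¹⁰/((4πε₀)⁵ℏ⁸)
E_h = 4.354e-18 J
a₀ = 5.297e-11 m
E_h/a₀³ = 2.929e13 Pa

2.929e13 Pa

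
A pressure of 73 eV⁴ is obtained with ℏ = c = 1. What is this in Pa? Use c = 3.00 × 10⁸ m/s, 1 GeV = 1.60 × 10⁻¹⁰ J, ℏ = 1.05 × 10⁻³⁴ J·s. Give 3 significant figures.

1.53 × 10³ Pa

Pressure is [E]/[L]³ = [E]⁴/(ℏc)³.
1 GeV⁴ → 1/(ℏc)³ × (1 GeV in J)⁴ = 2.10 × 10³⁷ Pa.
Convert the energy scale: 73 eV⁴ = 7.30 × 10⁻³⁵ GeV⁴.
Result: 7.30 × 10⁻³⁵ × 2.10 × 10³⁷ = 1.53 × 10³ Pa.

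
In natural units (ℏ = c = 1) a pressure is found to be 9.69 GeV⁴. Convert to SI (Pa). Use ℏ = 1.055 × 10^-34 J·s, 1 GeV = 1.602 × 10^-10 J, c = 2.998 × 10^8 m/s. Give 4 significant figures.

Pressure is [E]/[L]³ = [E]⁴/(ℏc)³.
1 GeV⁴ → 1/(ℏc)³ × (1 GeV in J)⁴ = 2.082 × 10^37 Pa.
Result: 9.69 × 2.082 × 10^37 = 2.017 × 10^38 Pa.

2.017 × 10^38 Pa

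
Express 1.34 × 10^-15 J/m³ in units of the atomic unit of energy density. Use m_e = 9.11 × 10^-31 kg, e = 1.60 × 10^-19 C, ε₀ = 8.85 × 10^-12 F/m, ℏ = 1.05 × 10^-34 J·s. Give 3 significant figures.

4.45 × 10^-29

atomic unit of energy density: u_au = E_h/a₀³ = m_e⁴e¹⁰/((4πε₀)⁵ℏ⁸) = 3.01 × 10^13 J/m³.
1.34 × 10^-15 / 3.01 × 10^13 = 4.45 × 10^-29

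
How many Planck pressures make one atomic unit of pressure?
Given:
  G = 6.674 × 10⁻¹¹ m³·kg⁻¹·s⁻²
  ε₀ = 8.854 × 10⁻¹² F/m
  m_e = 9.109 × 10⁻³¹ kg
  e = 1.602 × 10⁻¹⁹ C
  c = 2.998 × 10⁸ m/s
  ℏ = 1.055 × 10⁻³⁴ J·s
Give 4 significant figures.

atomic unit of pressure: P_au = E_h/a₀³ = m_e⁴e¹⁰/((4πε₀)⁵ℏ⁸) = 2.929 × 10¹³ Pa
Planck pressure: p_P = c⁷/(ℏG²) = 4.632 × 10¹¹³ Pa
ratio = 2.929 × 10¹³ / 4.632 × 10¹¹³ = 6.323 × 10⁻¹⁰¹

6.323 × 10⁻¹⁰¹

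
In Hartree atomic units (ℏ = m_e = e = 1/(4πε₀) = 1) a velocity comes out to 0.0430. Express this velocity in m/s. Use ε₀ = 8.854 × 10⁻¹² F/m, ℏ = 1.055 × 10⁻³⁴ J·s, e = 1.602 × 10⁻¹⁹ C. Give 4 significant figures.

One atomic unit of velocity: v_au = e²/(4πε₀ℏ) = 2.186 × 10⁶ m/s.
0.0430 × 2.186 × 10⁶ m/s = 9.401 × 10⁴ m/s

9.401 × 10⁴ m/s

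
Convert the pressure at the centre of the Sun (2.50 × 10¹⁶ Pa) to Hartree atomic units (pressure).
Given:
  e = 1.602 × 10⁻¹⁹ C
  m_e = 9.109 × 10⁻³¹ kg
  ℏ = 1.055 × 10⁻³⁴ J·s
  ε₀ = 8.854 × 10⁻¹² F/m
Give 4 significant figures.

atomic unit of pressure: P_au = E_h/a₀³ = m_e⁴e¹⁰/((4πε₀)⁵ℏ⁸) = 2.929 × 10¹³ Pa.
2.50 × 10¹⁶ / 2.929 × 10¹³ = 853.5

853.5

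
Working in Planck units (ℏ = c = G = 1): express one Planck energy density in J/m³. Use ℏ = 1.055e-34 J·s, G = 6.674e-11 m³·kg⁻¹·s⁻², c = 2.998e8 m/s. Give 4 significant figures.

4.632e113 J/m³

The unique combination of the constants set to 1 with dimensions of energy density is u_P = c⁷/(ℏG²).
  = 2.177e59 / 4.699e-55
  = 4.632e113 J/m³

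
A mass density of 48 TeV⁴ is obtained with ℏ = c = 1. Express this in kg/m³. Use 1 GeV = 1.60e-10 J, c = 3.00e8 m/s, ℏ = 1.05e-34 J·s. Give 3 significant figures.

Mass density is [E]/(c²[L]³) = [E]⁴/(ℏ³c⁵).
1 GeV⁴ → 1/(ℏ³c⁵) × (1 GeV in J)⁴ = 2.33e20 kg/m³.
Convert the energy scale: 48 TeV⁴ = 4.80e13 GeV⁴.
Result: 4.80e13 × 2.33e20 = 1.12e34 kg/m³.

1.12e34 kg/m³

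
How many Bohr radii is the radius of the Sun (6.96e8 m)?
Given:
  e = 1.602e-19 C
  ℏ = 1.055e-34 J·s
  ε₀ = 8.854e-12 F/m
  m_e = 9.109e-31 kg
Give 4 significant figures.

Bohr radius: a₀ = 4πε₀ℏ²/(m_e e²) = 5.297e-11 m.
6.96e8 / 5.297e-11 = 1.314e19

1.314e19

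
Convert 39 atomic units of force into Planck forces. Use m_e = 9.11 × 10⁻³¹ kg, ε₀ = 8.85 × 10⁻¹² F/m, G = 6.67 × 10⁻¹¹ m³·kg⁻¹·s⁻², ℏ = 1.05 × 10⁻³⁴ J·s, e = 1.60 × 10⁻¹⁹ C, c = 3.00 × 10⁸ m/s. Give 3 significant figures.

atomic unit of force: F_au = E_h/a₀ = m_e²e⁶/((4πε₀)³ℏ⁴) = 8.33 × 10⁻⁸ N
Planck force: F_P = c⁴/G = 1.21 × 10⁴⁴ N
39 × 8.33 × 10⁻⁸ / 1.21 × 10⁴⁴ = 2.67 × 10⁻⁵⁰

2.67 × 10⁻⁵⁰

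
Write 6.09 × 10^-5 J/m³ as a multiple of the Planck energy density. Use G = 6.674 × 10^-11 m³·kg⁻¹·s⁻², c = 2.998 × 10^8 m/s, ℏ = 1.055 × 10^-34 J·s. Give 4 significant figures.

Planck energy density: u_P = c⁷/(ℏG²) = 4.632 × 10^113 J/m³.
6.09 × 10^-5 / 4.632 × 10^113 = 1.315 × 10^-118

1.315 × 10^-118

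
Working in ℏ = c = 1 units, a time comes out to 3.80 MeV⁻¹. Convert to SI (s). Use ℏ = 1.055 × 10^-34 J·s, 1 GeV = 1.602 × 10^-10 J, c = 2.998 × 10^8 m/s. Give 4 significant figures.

2.502 × 10^-21 s

A time is [E]⁻¹ in ℏ=c=1; restore one factor of ℏ.
1 GeV⁻¹ → ℏ × (1 GeV in J)⁻¹ = 6.586 × 10^-25 s.
Convert the energy scale: 3.80 MeV⁻¹ = 3.80 × 10^3 GeV⁻¹.
Result: 3.80 × 10^3 × 6.586 × 10^-25 = 2.502 × 10^-21 s.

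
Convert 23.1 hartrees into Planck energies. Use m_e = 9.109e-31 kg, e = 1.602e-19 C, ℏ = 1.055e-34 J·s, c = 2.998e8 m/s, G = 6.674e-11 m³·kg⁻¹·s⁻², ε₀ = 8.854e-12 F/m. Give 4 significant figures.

5.141e-26

hartree: E_h = m_e e⁴/(4πε₀ℏ)² = 4.354e-18 J
Planck energy: E_P = √(ℏc⁵/G) = 1.957e9 J
23.1 × 4.354e-18 / 1.957e9 = 5.141e-26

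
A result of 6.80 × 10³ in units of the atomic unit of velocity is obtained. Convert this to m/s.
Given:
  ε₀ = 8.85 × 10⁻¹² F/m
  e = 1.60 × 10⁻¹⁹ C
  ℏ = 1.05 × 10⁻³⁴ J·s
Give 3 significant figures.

1.49 × 10¹⁰ m/s

One atomic unit of velocity: v_au = e²/(4πε₀ℏ) = 2.19 × 10⁶ m/s.
6.80 × 10³ × 2.19 × 10⁶ m/s = 1.49 × 10¹⁰ m/s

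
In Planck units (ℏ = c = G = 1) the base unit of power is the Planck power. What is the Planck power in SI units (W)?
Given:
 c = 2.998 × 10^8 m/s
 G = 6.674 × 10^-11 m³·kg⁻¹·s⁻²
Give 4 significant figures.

3.629 × 10^52 W

P_P = c⁵/G
  = 2.422 × 10^42 / 6.674 × 10^-11
  = 3.629 × 10^52 W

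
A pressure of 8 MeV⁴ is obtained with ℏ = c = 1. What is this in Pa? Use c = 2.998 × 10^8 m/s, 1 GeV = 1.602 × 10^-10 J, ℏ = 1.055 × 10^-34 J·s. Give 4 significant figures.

Pressure is [E]/[L]³ = [E]⁴/(ℏc)³.
1 GeV⁴ → 1/(ℏc)³ × (1 GeV in J)⁴ = 2.082 × 10^37 Pa.
Convert the energy scale: 8 MeV⁴ = 8.00 × 10^-12 GeV⁴.
Result: 8.00 × 10^-12 × 2.082 × 10^37 = 1.665 × 10^26 Pa.

1.665 × 10^26 Pa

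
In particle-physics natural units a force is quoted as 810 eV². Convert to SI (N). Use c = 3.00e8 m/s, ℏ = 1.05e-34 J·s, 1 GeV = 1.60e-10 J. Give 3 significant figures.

Force is [E]/[L] = [E]²/(ℏc); restore (ℏc)⁻¹.
1 GeV² → 1/(ℏc) × (1 GeV in J)² = 8.13e5 N.
Convert the energy scale: 810 eV² = 8.10e-16 GeV².
Result: 8.10e-16 × 8.13e5 = 6.58e-10 N.

6.58e-10 N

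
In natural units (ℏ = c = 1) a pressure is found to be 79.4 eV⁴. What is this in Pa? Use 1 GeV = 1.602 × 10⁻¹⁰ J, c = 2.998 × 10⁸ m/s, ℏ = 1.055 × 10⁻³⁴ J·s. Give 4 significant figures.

Pressure is [E]/[L]³ = [E]⁴/(ℏc)³.
1 GeV⁴ → 1/(ℏc)³ × (1 GeV in J)⁴ = 2.082 × 10³⁷ Pa.
Convert the energy scale: 79.4 eV⁴ = 7.94 × 10⁻³⁵ GeV⁴.
Result: 7.94 × 10⁻³⁵ × 2.082 × 10³⁷ = 1.653 × 10³ Pa.

1.653 × 10³ Pa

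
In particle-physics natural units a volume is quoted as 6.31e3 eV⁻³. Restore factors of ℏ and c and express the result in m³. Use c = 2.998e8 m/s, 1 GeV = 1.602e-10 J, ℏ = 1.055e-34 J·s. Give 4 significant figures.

4.856e-17 m³

Volume is [L]³ = [E]⁻³·(ℏc)³.
1 GeV⁻³ → (ℏc)³ × (1 GeV in J)⁻³ = 7.696e-48 m³.
Convert the energy scale: 6.31e3 eV⁻³ = 6.31e30 GeV⁻³.
Result: 6.31e30 × 7.696e-48 = 4.856e-17 m³.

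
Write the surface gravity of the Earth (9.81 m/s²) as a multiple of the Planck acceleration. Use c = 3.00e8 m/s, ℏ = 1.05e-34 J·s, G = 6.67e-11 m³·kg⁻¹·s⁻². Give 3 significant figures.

Planck acceleration: a_P = √(c⁷/(ℏG)) = 5.59e51 m/s².
9.81 / 5.59e51 = 1.76e-51

1.76e-51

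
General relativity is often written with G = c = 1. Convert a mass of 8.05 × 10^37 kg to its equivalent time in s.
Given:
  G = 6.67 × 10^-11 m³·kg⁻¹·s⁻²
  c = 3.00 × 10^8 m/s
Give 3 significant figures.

199 s

Mass → time via G/c³.
8.05 × 10^37 kg × (G/c³) = 199 s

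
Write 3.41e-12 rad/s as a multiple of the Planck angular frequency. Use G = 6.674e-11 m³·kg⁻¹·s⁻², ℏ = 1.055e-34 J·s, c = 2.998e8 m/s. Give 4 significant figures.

1.839e-55

Planck angular frequency: ω_P = √(c⁵/(ℏG)) = 1.855e43 rad/s.
3.41e-12 / 1.855e43 = 1.839e-55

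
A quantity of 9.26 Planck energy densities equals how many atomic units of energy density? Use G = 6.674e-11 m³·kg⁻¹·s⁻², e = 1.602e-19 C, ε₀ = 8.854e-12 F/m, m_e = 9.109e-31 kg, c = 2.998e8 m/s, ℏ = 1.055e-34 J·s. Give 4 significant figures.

Planck energy density: u_P = c⁷/(ℏG²) = 4.632e113 J/m³
atomic unit of energy density: u_au = E_h/a₀³ = m_e⁴e¹⁰/((4πε₀)⁵ℏ⁸) = 2.929e13 J/m³
9.26 × 4.632e113 / 2.929e13 = 1.464e101

1.464e101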